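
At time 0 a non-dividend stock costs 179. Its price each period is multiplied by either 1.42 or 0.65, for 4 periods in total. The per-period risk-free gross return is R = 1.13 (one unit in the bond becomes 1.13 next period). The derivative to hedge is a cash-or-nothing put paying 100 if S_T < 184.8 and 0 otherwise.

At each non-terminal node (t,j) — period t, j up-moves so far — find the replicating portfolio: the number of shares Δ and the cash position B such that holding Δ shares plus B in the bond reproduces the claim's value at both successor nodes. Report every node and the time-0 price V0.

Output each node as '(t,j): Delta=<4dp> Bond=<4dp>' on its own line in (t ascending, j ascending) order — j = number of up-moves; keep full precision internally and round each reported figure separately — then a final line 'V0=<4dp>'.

The replicating-portfolio and risk-neutral prices coincide; use p* = (1.13−0.65)/(1.42−0.65) = 0.6234 for the latter.
At expiry t=4: V(4,0)=100.0000, V(4,1)=100.0000, V(4,2)=100.0000, V(4,3)=0.0000, V(4,4)=0.0000
Node (3,0) S=49.1579: V=(p*·100.0000+(1−p*)·100.0000)/1.13=88.4956; Δ=(100.0000−100.0000)/(69.8042−31.9526)=0.0000; B=V−Δ·S=88.4956
Node (3,1) S=107.3911: V=(p*·100.0000+(1−p*)·100.0000)/1.13=88.4956; Δ=(100.0000−100.0000)/(152.4953−69.8042)=0.0000; B=V−Δ·S=88.4956
Node (3,2) S=234.6081: V=(p*·0.0000+(1−p*)·100.0000)/1.13=33.3295; Δ=(0.0000−100.0000)/(333.1436−152.4953)=-0.5536; B=V−Δ·S=163.1996
Node (3,3) S=512.5286: V=(p*·0.0000+(1−p*)·0.0000)/1.13=0.0000; Δ=(0.0000−0.0000)/(727.7905−333.1436)=0.0000; B=V−Δ·S=0.0000
Node (2,0) S=75.6275: V=(p*·88.4956+(1−p*)·88.4956)/1.13=78.3147; Δ=(88.4956−88.4956)/(107.3911−49.1579)=0.0000; B=V−Δ·S=78.3147
Node (2,1) S=165.2170: V=(p*·33.3295+(1−p*)·88.4956)/1.13=47.8817; Δ=(33.3295−88.4956)/(234.6081−107.3910)=-0.4336; B=V−Δ·S=119.5260
Node (2,2) S=360.9356: V=(p*·0.0000+(1−p*)·33.3295)/1.13=11.1086; Δ=(0.0000−33.3295)/(512.5286−234.6081)=-0.1199; B=V−Δ·S=54.3936
Node (1,0) S=116.3500: V=(p*·47.8817+(1−p*)·78.3147)/1.13=52.5163; Δ=(47.8817−78.3147)/(165.2170−75.6275)=-0.3397; B=V−Δ·S=92.0397
Node (1,1) S=254.1800: V=(p*·11.1086+(1−p*)·47.8817)/1.13=22.0869; Δ=(11.1086−47.8817)/(360.9356−165.2170)=-0.1879; B=V−Δ·S=69.8442
Node (0,0) S=179.0000: V=(p*·22.0869+(1−p*)·52.5163)/1.13=29.6879; Δ=(22.0869−52.5163)/(254.1800−116.3500)=-0.2208; B=V−Δ·S=69.2067
Check: Δ(0,0)·S0 + B(0,0) = 29.6879 = V0.

(0,0): Delta=-0.2208 Bond=69.2067
(1,0): Delta=-0.3397 Bond=92.0397
(1,1): Delta=-0.1879 Bond=69.8442
(2,0): Delta=0.0000 Bond=78.3147
(2,1): Delta=-0.4336 Bond=119.5260
(2,2): Delta=-0.1199 Bond=54.3936
(3,0): Delta=0.0000 Bond=88.4956
(3,1): Delta=0.0000 Bond=88.4956
(3,2): Delta=-0.5536 Bond=163.1996
(3,3): Delta=0.0000 Bond=0.0000
V0=29.6879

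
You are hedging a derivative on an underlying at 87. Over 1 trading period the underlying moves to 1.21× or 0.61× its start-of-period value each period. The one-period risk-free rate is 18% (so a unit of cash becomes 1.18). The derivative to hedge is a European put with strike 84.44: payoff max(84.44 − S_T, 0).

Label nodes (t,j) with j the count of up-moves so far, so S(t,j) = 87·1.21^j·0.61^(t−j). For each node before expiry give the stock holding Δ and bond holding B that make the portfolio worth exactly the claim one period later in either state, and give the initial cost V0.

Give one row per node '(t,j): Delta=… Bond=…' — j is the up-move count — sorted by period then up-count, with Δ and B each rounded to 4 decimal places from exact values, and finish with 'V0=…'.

(0,0): Delta=-0.6010 Bond=53.6126
V0=1.3292

Risk-neutral probability p* = (R−d)/(u−d) = (1.18−0.61)/(1.21−0.61) = 0.9500.
Payoff layer (t=1): V(1,0)=31.3700, V(1,1)=0.0000
  t=0,j=0: stock 87.0000 → up 105.2700 (V=0.0000), down 53.0700 (V=31.3700). Price 1.3292; hedge Δ=-0.6010, bond B=53.6126.
The time-0 hedge costs 1.3292, which is the no-arbitrage price.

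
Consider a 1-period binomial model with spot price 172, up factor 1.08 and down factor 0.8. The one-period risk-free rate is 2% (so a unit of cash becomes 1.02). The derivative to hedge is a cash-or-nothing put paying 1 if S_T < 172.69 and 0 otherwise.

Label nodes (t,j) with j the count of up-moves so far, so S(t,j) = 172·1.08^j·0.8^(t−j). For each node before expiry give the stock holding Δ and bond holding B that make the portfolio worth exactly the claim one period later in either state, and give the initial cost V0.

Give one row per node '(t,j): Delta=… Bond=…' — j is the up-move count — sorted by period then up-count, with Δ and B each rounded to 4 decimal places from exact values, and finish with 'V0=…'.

Under the risk-neutral measure, an up-move has probability p* = (R−d)/(u−d) = 0.7857 and values discount at R = 1.02.
Payoff layer (t=1): V(1,0)=1.0000, V(1,1)=0.0000
  t=0,j=0: stock 172.0000 → up 185.7600 (V=0.0000), down 137.6000 (V=1.0000). Price 0.2101; hedge Δ=-0.0208, bond B=3.7815.
Self-financing check: at every node Δ·S+B equals the discounted successor values.

(0,0): Delta=-0.0208 Bond=3.7815
V0=0.2101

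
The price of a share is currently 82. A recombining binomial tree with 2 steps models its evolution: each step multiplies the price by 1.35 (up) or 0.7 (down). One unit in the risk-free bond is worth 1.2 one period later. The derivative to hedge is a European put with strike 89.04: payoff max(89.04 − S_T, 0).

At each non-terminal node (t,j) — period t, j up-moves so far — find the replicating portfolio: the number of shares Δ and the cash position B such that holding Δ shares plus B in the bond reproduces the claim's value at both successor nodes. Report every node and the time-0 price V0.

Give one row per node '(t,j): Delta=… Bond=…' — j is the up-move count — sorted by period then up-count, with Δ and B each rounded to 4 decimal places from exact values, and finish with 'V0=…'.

(0,0): Delta=-0.2735 Bond=27.0836
(1,0): Delta=-1.0000 Bond=74.2000
(1,1): Delta=-0.1605 Bond=19.9904
V0=4.6546

The replicating-portfolio and risk-neutral prices coincide; use p* = (1.2−0.7)/(1.35−0.7) = 0.7692 for the latter.
At expiry t=2: V(2,0)=48.8600, V(2,1)=11.5500, V(2,2)=0.0000
  t=1,j=0: stock 57.4000 → up 77.4900 (V=11.5500), down 40.1800 (V=48.8600). Price 16.8000; hedge Δ=-1.0000, bond B=74.2000.
  t=1,j=1: stock 110.7000 → up 149.4450 (V=0.0000), down 77.4900 (V=11.5500). Price 2.2212; hedge Δ=-0.1605, bond B=19.9904.
  t=0,j=0: stock 82.0000 → up 110.7000 (V=2.2212), down 57.4000 (V=16.8000). Price 4.6546; hedge Δ=-0.2735, bond B=27.0836.
The time-0 hedge costs 4.6546, which is the no-arbitrage price.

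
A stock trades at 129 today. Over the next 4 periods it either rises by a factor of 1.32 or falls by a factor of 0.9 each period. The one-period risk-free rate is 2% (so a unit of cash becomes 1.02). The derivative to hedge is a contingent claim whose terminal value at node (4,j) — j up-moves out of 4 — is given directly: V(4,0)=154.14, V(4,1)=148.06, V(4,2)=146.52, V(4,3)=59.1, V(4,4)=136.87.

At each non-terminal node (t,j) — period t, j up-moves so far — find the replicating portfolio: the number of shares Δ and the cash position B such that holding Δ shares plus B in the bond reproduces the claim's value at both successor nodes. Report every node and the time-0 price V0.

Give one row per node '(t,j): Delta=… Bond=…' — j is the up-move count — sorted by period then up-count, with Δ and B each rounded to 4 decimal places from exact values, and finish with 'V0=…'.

(0,0): Delta=-0.2847 Bond=169.0680
(1,0): Delta=-0.2142 Bond=164.2681
(1,1): Delta=-0.4048 Bond=192.9024
(2,0): Delta=-0.1068 Bond=156.3359
(2,1): Delta=-0.3972 Bond=195.5975
(2,2): Delta=-0.4177 Bond=199.6681
(3,0): Delta=-0.1539 Bond=163.8908
(3,1): Delta=-0.0266 Bond=148.3922
(3,2): Delta=-1.0289 Bond=327.3025
(3,3): Delta=0.6241 Bond=-105.4412
V0=132.3455

No-arbitrage ⇒ martingale measure with p* = (R−d)/(u−d) = 0.2857.
At expiry t=4: V(4,0)=154.1400, V(4,1)=148.0600, V(4,2)=146.5200, V(4,3)=59.1000, V(4,4)=136.8700
  t=3,j=0: stock 94.0410 → up 124.1341 (V=148.0600), down 84.6369 (V=154.1400). Price 149.4146; hedge Δ=-0.1539, bond B=163.8908.
  t=3,j=1: stock 137.9268 → up 182.0634 (V=146.5200), down 124.1341 (V=148.0600). Price 144.7255; hedge Δ=-0.0266, bond B=148.3922.
  t=3,j=2: stock 202.2926 → up 267.0263 (V=59.1000), down 182.0634 (V=146.5200). Price 119.1597; hedge Δ=-1.0289, bond B=327.3025.
  t=3,j=3: stock 296.6959 → up 391.6386 (V=136.8700), down 267.0263 (V=59.1000). Price 79.7255; hedge Δ=0.6241, bond B=-105.4412.
  t=2,j=0: stock 104.4900 → up 137.9268 (V=144.7255), down 94.0410 (V=149.4146). Price 145.1714; hedge Δ=-0.1068, bond B=156.3359.
  t=2,j=1: stock 153.2520 → up 202.2926 (V=119.1597), down 137.9268 (V=144.7255). Price 134.7264; hedge Δ=-0.3972, bond B=195.5975.
  t=2,j=2: stock 224.7696 → up 296.6959 (V=79.7255), down 202.2926 (V=119.1597). Price 105.7772; hedge Δ=-0.4177, bond B=199.6681.
  t=1,j=0: stock 116.1000 → up 153.2520 (V=134.7264), down 104.4900 (V=145.1714). Price 139.3991; hedge Δ=-0.2142, bond B=164.2681.
  t=1,j=1: stock 170.2800 → up 224.7696 (V=105.7772), down 153.2520 (V=134.7264). Price 123.9757; hedge Δ=-0.4048, bond B=192.9024.
  t=0,j=0: stock 129.0000 → up 170.2800 (V=123.9757), down 116.1000 (V=139.3991). Price 132.3455; hedge Δ=-0.2847, bond B=169.0680.
Root portfolio cost Δ·129+B reproduces V0=132.3455.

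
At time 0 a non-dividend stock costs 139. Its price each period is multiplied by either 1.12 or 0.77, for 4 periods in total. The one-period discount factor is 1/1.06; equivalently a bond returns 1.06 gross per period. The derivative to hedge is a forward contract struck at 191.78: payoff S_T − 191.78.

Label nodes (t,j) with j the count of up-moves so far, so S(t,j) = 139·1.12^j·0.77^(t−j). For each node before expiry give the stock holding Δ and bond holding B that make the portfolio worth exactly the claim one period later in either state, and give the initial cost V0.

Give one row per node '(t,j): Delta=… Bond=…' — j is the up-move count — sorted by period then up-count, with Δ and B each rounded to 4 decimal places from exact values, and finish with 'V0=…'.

Under the risk-neutral measure, an up-move has probability p* = (R−d)/(u−d) = 0.8286 and values discount at R = 1.06.
Terminal values V(4,·): V(4,0)=-142.9173, V(4,1)=-120.7069, V(4,2)=-88.4010, V(4,3)=-41.4106, V(4,4)=26.9392
Node (3,0) S=63.4581: V=(p*·-120.7069+(1−p*)·-142.9173)/1.06=-117.4664; Δ=(-120.7069−-142.9173)/(71.0731−48.8627)=1.0000; B=V−Δ·S=-180.9245
Node (3,1) S=92.3027: V=(p*·-88.4010+(1−p*)·-120.7069)/1.06=-88.6219; Δ=(-88.4010−-120.7069)/(103.3790−71.0731)=1.0000; B=V−Δ·S=-180.9245
Node (3,2) S=134.2584: V=(p*·-41.4106+(1−p*)·-88.4010)/1.06=-46.6661; Δ=(-41.4106−-88.4010)/(150.3694−103.3790)=1.0000; B=V−Δ·S=-180.9245
Node (3,3) S=195.2850: V=(p*·26.9392+(1−p*)·-41.4106)/1.06=14.3605; Δ=(26.9392−-41.4106)/(218.7192−150.3694)=1.0000; B=V−Δ·S=-180.9245
Node (2,0) S=82.4131: V=(p*·-88.6219+(1−p*)·-117.4664)/1.06=-88.2704; Δ=(-88.6219−-117.4664)/(92.3027−63.4581)=1.0000; B=V−Δ·S=-170.6835
Node (2,1) S=119.8736: V=(p*·-46.6661+(1−p*)·-88.6219)/1.06=-50.8099; Δ=(-46.6661−-88.6219)/(134.2584−92.3027)=1.0000; B=V−Δ·S=-170.6835
Node (2,2) S=174.3616: V=(p*·14.3605+(1−p*)·-46.6661)/1.06=3.6781; Δ=(14.3605−-46.6661)/(195.2850−134.2584)=1.0000; B=V−Δ·S=-170.6835
Node (1,0) S=107.0300: V=(p*·-50.8099+(1−p*)·-88.2704)/1.06=-53.9922; Δ=(-50.8099−-88.2704)/(119.8736−82.4131)=1.0000; B=V−Δ·S=-161.0222
Node (1,1) S=155.6800: V=(p*·3.6781+(1−p*)·-50.8099)/1.06=-5.3422; Δ=(3.6781−-50.8099)/(174.3616−119.8736)=1.0000; B=V−Δ·S=-161.0222
Node (0,0) S=139.0000: V=(p*·-5.3422+(1−p*)·-53.9922)/1.06=-12.9077; Δ=(-5.3422−-53.9922)/(155.6800−107.0300)=1.0000; B=V−Δ·S=-151.9077
The time-0 hedge costs -12.9077, which is the no-arbitrage price.

(0,0): Delta=1.0000 Bond=-151.9077
(1,0): Delta=1.0000 Bond=-161.0222
(1,1): Delta=1.0000 Bond=-161.0222
(2,0): Delta=1.0000 Bond=-170.6835
(2,1): Delta=1.0000 Bond=-170.6835
(2,2): Delta=1.0000 Bond=-170.6835
(3,0): Delta=1.0000 Bond=-180.9245
(3,1): Delta=1.0000 Bond=-180.9245
(3,2): Delta=1.0000 Bond=-180.9245
(3,3): Delta=1.0000 Bond=-180.9245
V0=-12.9077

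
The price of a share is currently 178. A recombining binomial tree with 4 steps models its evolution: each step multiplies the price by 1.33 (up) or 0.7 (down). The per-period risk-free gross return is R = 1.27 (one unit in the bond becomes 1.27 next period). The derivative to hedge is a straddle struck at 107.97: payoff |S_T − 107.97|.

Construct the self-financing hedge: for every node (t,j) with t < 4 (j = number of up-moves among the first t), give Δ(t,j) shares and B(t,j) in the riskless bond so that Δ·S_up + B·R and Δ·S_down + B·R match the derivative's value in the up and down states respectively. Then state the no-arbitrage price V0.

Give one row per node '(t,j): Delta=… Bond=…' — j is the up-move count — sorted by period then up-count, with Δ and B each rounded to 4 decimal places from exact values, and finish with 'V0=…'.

(0,0): Delta=0.9940 Bond=-40.3625
(1,0): Delta=0.9216 Bond=-42.2449
(1,1): Delta=0.9980 Bond=-52.2094
(2,0): Delta=0.2009 Bond=9.2089
(2,1): Delta=0.9615 Bond=-60.2679
(2,2): Delta=1.0000 Bond=-66.9415
(3,0): Delta=-1.0000 Bond=85.0157
(3,1): Delta=0.2674 Bond=3.9773
(3,2): Delta=1.0000 Bond=-85.0157
(3,3): Delta=1.0000 Bond=-85.0157
V0=136.5646

No-arbitrage ⇒ martingale measure with p* = (R−d)/(u−d) = 0.9048.
Terminal payoffs: V(4,0)=65.2322, V(4,1)=26.7682, V(4,2)=46.3135, V(4,3)=185.1686, V(4,4)=448.9933
Node (3,0) S=61.0540: V=(p*·26.7682+(1−p*)·65.2322)/1.27=23.9617; Δ=(26.7682−65.2322)/(81.2018−42.7378)=-1.0000; B=V−Δ·S=85.0157
Node (3,1) S=116.0026: V=(p*·46.3135+(1−p*)·26.7682)/1.27=35.0016; Δ=(46.3135−26.7682)/(154.2835−81.2018)=0.2674; B=V−Δ·S=3.9773
Node (3,2) S=220.4049: V=(p*·185.1686+(1−p*)·46.3135)/1.27=135.3892; Δ=(185.1686−46.3135)/(293.1386−154.2835)=1.0000; B=V−Δ·S=-85.0157
Node (3,3) S=418.7694: V=(p*·448.9933+(1−p*)·185.1686)/1.27=333.7536; Δ=(448.9933−185.1686)/(556.9633−293.1386)=1.0000; B=V−Δ·S=-85.0157
Node (2,0) S=87.2200: V=(p*·35.0016+(1−p*)·23.9617)/1.27=26.7324; Δ=(35.0016−23.9617)/(116.0026−61.0540)=0.2009; B=V−Δ·S=9.2089
Node (2,1) S=165.7180: V=(p*·135.3892+(1−p*)·35.0016)/1.27=99.0775; Δ=(135.3892−35.0016)/(220.4049−116.0026)=0.9615; B=V−Δ·S=-60.2679
Node (2,2) S=314.8642: V=(p*·333.7536+(1−p*)·135.3892)/1.27=247.9227; Δ=(333.7536−135.3892)/(418.7694−220.4049)=1.0000; B=V−Δ·S=-66.9415
Node (1,0) S=124.6000: V=(p*·99.0775+(1−p*)·26.7324)/1.27=72.5886; Δ=(99.0775−26.7324)/(165.7180−87.2200)=0.9216; B=V−Δ·S=-42.2449
Node (1,1) S=236.7400: V=(p*·247.9227+(1−p*)·99.0775)/1.27=184.0527; Δ=(247.9227−99.0775)/(314.8642−165.7180)=0.9980; B=V−Δ·S=-52.2094
Node (0,0) S=178.0000: V=(p*·184.0527+(1−p*)·72.5886)/1.27=136.5646; Δ=(184.0527−72.5886)/(236.7400−124.6000)=0.9940; B=V−Δ·S=-40.3625
Self-financing check: at every node Δ·S+B equals the discounted successor values.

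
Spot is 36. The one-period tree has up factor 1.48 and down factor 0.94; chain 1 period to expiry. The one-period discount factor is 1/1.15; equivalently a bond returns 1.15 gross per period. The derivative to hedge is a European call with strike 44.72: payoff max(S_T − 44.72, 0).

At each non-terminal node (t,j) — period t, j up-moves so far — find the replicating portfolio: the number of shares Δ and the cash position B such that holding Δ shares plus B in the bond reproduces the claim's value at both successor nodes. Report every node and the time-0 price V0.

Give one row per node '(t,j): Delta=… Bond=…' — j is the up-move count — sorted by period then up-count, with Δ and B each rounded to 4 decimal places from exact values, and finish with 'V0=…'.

The replicating-portfolio and risk-neutral prices coincide; use p* = (1.15−0.94)/(1.48−0.94) = 0.3889 for the latter.
At expiry t=1: V(1,0)=0.0000, V(1,1)=8.5600
(0,0): S=36.0000. Δ = (V_up−V_dn)/(S_up−S_dn) = (8.5600−0.0000)/(53.2800−33.8400) = 0.4403. V = [p*·8.5600 + (1−p*)·0.0000]/1.15 = 2.8947. B = V − Δ·S = -12.9572.
Self-financing check: at every node Δ·S+B equals the discounted successor values.

(0,0): Delta=0.4403 Bond=-12.9572
V0=2.8947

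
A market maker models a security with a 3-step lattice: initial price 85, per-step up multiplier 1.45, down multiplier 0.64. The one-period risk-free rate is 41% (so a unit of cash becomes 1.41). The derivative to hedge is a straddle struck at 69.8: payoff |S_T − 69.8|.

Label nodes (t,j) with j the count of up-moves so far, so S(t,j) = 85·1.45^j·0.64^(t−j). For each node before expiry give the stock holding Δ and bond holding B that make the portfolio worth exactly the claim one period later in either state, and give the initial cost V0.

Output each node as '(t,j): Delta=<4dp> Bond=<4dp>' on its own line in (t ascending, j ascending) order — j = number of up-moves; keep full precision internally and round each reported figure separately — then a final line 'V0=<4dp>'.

(0,0): Delta=0.9725 Bond=-22.4621
(1,0): Delta=0.3641 Bond=1.4272
(1,1): Delta=0.9864 Bond=-33.3910
(2,0): Delta=-1.0000 Bond=49.5035
(2,1): Delta=0.3953 Bond=-0.4547
(2,2): Delta=1.0000 Bond=-49.5035
V0=60.2000

Risk-neutral probability p* = (R−d)/(u−d) = (1.41−0.64)/(1.45−0.64) = 0.9506.
Payoff layer (t=3): V(3,0)=47.5178, V(3,1)=19.3168, V(3,2)=44.5760, V(3,3)=189.3331
(2,0): S=34.8160. Δ = (V_up−V_dn)/(S_up−S_dn) = (19.3168−47.5178)/(50.4832−22.2822) = -1.0000. V = [p*·19.3168 + (1−p*)·47.5178]/1.41 = 14.6875. B = V − Δ·S = 49.5035.
(2,1): S=78.8800. Δ = (V_up−V_dn)/(S_up−S_dn) = (44.5760−19.3168)/(114.3760−50.4832) = 0.3953. V = [p*·44.5760 + (1−p*)·19.3168]/1.41 = 30.7295. B = V − Δ·S = -0.4547.
(2,2): S=178.7125. Δ = (V_up−V_dn)/(S_up−S_dn) = (189.3331−44.5760)/(259.1331−114.3760) = 1.0000. V = [p*·189.3331 + (1−p*)·44.5760]/1.41 = 129.2090. B = V − Δ·S = -49.5035.
(1,0): S=54.4000. Δ = (V_up−V_dn)/(S_up−S_dn) = (30.7295−14.6875)/(78.8800−34.8160) = 0.3641. V = [p*·30.7295 + (1−p*)·14.6875]/1.41 = 21.2321. B = V − Δ·S = 1.4272.
(1,1): S=123.2500. Δ = (V_up−V_dn)/(S_up−S_dn) = (129.2090−30.7295)/(178.7125−78.8800) = 0.9864. V = [p*·129.2090 + (1−p*)·30.7295]/1.41 = 88.1885. B = V − Δ·S = -33.3910.
(0,0): S=85.0000. Δ = (V_up−V_dn)/(S_up−S_dn) = (88.1885−21.2321)/(123.2500−54.4000) = 0.9725. V = [p*·88.1885 + (1−p*)·21.2321]/1.41 = 60.2000. B = V − Δ·S = -22.4621.
The time-0 hedge costs 60.2000, which is the no-arbitrage price.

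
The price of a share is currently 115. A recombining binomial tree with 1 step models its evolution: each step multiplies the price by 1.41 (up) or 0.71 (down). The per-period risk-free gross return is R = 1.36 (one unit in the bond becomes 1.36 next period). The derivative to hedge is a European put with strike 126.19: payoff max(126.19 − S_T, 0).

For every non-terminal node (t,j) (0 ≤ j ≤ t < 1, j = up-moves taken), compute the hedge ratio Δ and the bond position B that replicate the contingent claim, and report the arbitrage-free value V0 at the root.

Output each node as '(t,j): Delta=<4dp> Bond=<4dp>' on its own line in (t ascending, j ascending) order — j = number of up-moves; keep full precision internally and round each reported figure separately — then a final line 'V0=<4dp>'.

(0,0): Delta=-0.5533 Bond=65.9679
V0=2.3393

Since d<R<u, set p* = (R−d)/(u−d) = 0.9286; price each node as the discounted p*-expectation of its children.
Payoff layer (t=1): V(1,0)=44.5400, V(1,1)=0.0000
  t=0,j=0: stock 115.0000 → up 162.1500 (V=0.0000), down 81.6500 (V=44.5400). Price 2.3393; hedge Δ=-0.5533, bond B=65.9679.
The time-0 hedge costs 2.3393, which is the no-arbitrage price.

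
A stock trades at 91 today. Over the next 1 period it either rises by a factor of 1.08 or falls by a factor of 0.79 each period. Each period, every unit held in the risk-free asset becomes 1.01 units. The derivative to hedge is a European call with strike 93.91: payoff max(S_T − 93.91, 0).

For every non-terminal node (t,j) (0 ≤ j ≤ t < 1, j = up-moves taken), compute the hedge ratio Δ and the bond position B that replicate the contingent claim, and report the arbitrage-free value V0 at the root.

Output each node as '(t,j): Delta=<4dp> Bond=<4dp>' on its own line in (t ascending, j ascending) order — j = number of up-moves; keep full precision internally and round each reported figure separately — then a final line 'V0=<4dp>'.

(0,0): Delta=0.1656 Bond=-11.7866
V0=3.2823

Risk-neutral probability p* = (R−d)/(u−d) = (1.01−0.79)/(1.08−0.79) = 0.7586.
At expiry t=1: V(1,0)=0.0000, V(1,1)=4.3700
(0,0): S=91.0000. Δ = (V_up−V_dn)/(S_up−S_dn) = (4.3700−0.0000)/(98.2800−71.8900) = 0.1656. V = [p*·4.3700 + (1−p*)·0.0000]/1.01 = 3.2823. B = V − Δ·S = -11.7866.
The time-0 hedge costs 3.2823, which is the no-arbitrage price.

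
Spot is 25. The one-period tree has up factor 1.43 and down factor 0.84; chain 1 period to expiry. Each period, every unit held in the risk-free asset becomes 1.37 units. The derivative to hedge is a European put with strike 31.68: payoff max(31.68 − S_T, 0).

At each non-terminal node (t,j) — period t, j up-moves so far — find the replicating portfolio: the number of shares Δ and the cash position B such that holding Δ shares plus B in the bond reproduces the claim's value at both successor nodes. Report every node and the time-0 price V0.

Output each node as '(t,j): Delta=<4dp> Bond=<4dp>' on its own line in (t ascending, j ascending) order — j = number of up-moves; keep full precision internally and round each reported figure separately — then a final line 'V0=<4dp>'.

The replicating-portfolio and risk-neutral prices coincide; use p* = (1.37−0.84)/(1.43−0.84) = 0.8983 for the latter.
Terminal payoffs: V(1,0)=10.6800, V(1,1)=0.0000
  t=0,j=0: stock 25.0000 → up 35.7500 (V=0.0000), down 21.0000 (V=10.6800). Price 0.7928; hedge Δ=-0.7241, bond B=18.8945.
The time-0 hedge costs 0.7928, which is the no-arbitrage price.

(0,0): Delta=-0.7241 Bond=18.8945
V0=0.7928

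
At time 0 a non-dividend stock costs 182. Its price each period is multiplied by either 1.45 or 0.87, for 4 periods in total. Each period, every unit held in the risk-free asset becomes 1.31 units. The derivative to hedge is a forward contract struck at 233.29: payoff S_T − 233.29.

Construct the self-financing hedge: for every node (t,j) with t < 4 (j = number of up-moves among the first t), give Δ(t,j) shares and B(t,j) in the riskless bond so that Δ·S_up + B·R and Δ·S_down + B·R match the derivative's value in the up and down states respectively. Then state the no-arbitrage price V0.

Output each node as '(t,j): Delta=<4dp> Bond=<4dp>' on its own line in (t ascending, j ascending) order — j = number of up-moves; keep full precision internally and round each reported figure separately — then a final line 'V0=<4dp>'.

Risk-neutral probability p* = (R−d)/(u−d) = (1.31−0.87)/(1.45−0.87) = 0.7586.
At expiry t=4: V(4,0)=-129.0226, V(4,1)=-59.5111, V(4,2)=56.3416, V(4,3)=249.4293, V(4,4)=571.2421
(3,0): S=119.8475. Δ = (V_up−V_dn)/(S_up−S_dn) = (-59.5111−-129.0226)/(173.7789−104.2674) = 1.0000. V = [p*·-59.5111 + (1−p*)·-129.0226]/1.31 = -58.2364. B = V − Δ·S = -178.0840.
(3,1): S=199.7459. Δ = (V_up−V_dn)/(S_up−S_dn) = (56.3416−-59.5111)/(289.6316−173.7789) = 1.0000. V = [p*·56.3416 + (1−p*)·-59.5111]/1.31 = 21.6619. B = V − Δ·S = -178.0840.
(3,2): S=332.9099. Δ = (V_up−V_dn)/(S_up−S_dn) = (249.4293−56.3416)/(482.7193−289.6316) = 1.0000. V = [p*·249.4293 + (1−p*)·56.3416]/1.31 = 154.8259. B = V − Δ·S = -178.0840.
(3,3): S=554.8497. Δ = (V_up−V_dn)/(S_up−S_dn) = (571.2421−249.4293)/(804.5321−482.7193) = 1.0000. V = [p*·571.2421 + (1−p*)·249.4293]/1.31 = 376.7658. B = V − Δ·S = -178.0840.
(2,0): S=137.7558. Δ = (V_up−V_dn)/(S_up−S_dn) = (21.6619−-58.2364)/(199.7459−119.8475) = 1.0000. V = [p*·21.6619 + (1−p*)·-58.2364]/1.31 = 1.8138. B = V − Δ·S = -135.9420.
(2,1): S=229.5930. Δ = (V_up−V_dn)/(S_up−S_dn) = (154.8259−21.6619)/(332.9098−199.7459) = 1.0000. V = [p*·154.8259 + (1−p*)·21.6619]/1.31 = 93.6510. B = V − Δ·S = -135.9420.
(2,2): S=382.6550. Δ = (V_up−V_dn)/(S_up−S_dn) = (376.7658−154.8259)/(554.8497−332.9099) = 1.0000. V = [p*·376.7658 + (1−p*)·154.8259]/1.31 = 246.7130. B = V − Δ·S = -135.9420.
(1,0): S=158.3400. Δ = (V_up−V_dn)/(S_up−S_dn) = (93.6510−1.8138)/(229.5930−137.7558) = 1.0000. V = [p*·93.6510 + (1−p*)·1.8138]/1.31 = 54.5675. B = V − Δ·S = -103.7725.
(1,1): S=263.9000. Δ = (V_up−V_dn)/(S_up−S_dn) = (246.7130−93.6510)/(382.6550−229.5930) = 1.0000. V = [p*·246.7130 + (1−p*)·93.6510]/1.31 = 160.1275. B = V − Δ·S = -103.7725.
(0,0): S=182.0000. Δ = (V_up−V_dn)/(S_up−S_dn) = (160.1275−54.5675)/(263.9000−158.3400) = 1.0000. V = [p*·160.1275 + (1−p*)·54.5675]/1.31 = 102.7844. B = V − Δ·S = -79.2156.
Each (Δ,B) replicates both successor values, so the strategy is self-financing and V0 is arbitrage-free.

(0,0): Delta=1.0000 Bond=-79.2156
(1,0): Delta=1.0000 Bond=-103.7725
(1,1): Delta=1.0000 Bond=-103.7725
(2,0): Delta=1.0000 Bond=-135.9420
(2,1): Delta=1.0000 Bond=-135.9420
(2,2): Delta=1.0000 Bond=-135.9420
(3,0): Delta=1.0000 Bond=-178.0840
(3,1): Delta=1.0000 Bond=-178.0840
(3,2): Delta=1.0000 Bond=-178.0840
(3,3): Delta=1.0000 Bond=-178.0840
V0=102.7844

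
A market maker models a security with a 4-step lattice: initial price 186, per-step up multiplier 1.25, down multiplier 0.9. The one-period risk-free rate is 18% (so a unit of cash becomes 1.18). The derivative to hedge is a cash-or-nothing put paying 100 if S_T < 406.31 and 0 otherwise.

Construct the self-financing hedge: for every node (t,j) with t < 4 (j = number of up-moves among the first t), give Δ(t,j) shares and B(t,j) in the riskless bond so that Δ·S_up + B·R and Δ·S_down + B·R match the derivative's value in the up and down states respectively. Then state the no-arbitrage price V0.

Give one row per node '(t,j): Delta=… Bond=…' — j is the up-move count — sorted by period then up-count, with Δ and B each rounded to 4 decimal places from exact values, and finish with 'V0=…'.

Since d<R<u, set p* = (R−d)/(u−d) = 0.8000; price each node as the discounted p*-expectation of its children.
Payoff layer (t=4): V(4,0)=100.0000, V(4,1)=100.0000, V(4,2)=100.0000, V(4,3)=100.0000, V(4,4)=0.0000
(3,0): S=135.5940. Δ = (V_up−V_dn)/(S_up−S_dn) = (100.0000−100.0000)/(169.4925−122.0346) = 0.0000. V = [p*·100.0000 + (1−p*)·100.0000]/1.18 = 84.7458. B = V − Δ·S = 84.7458.
(3,1): S=188.3250. Δ = (V_up−V_dn)/(S_up−S_dn) = (100.0000−100.0000)/(235.4063−169.4925) = 0.0000. V = [p*·100.0000 + (1−p*)·100.0000]/1.18 = 84.7458. B = V − Δ·S = 84.7458.
(3,2): S=261.5625. Δ = (V_up−V_dn)/(S_up−S_dn) = (100.0000−100.0000)/(326.9531−235.4062) = 0.0000. V = [p*·100.0000 + (1−p*)·100.0000]/1.18 = 84.7458. B = V − Δ·S = 84.7458.
(3,3): S=363.2812. Δ = (V_up−V_dn)/(S_up−S_dn) = (0.0000−100.0000)/(454.1016−326.9531) = -0.7865. V = [p*·0.0000 + (1−p*)·100.0000]/1.18 = 16.9492. B = V − Δ·S = 302.6634.
(2,0): S=150.6600. Δ = (V_up−V_dn)/(S_up−S_dn) = (84.7458−84.7458)/(188.3250−135.5940) = 0.0000. V = [p*·84.7458 + (1−p*)·84.7458]/1.18 = 71.8184. B = V − Δ·S = 71.8184.
(2,1): S=209.2500. Δ = (V_up−V_dn)/(S_up−S_dn) = (84.7458−84.7458)/(261.5625−188.3250) = 0.0000. V = [p*·84.7458 + (1−p*)·84.7458]/1.18 = 71.8184. B = V − Δ·S = 71.8184.
(2,2): S=290.6250. Δ = (V_up−V_dn)/(S_up−S_dn) = (16.9492−84.7458)/(363.2812−261.5625) = -0.6665. V = [p*·16.9492 + (1−p*)·84.7458]/1.18 = 25.8546. B = V − Δ·S = 219.5592.
(1,0): S=167.4000. Δ = (V_up−V_dn)/(S_up−S_dn) = (71.8184−71.8184)/(209.2500−150.6600) = 0.0000. V = [p*·71.8184 + (1−p*)·71.8184]/1.18 = 60.8631. B = V − Δ·S = 60.8631.
(1,1): S=232.5000. Δ = (V_up−V_dn)/(S_up−S_dn) = (25.8546−71.8184)/(290.6250−209.2500) = -0.5648. V = [p*·25.8546 + (1−p*)·71.8184]/1.18 = 29.7012. B = V − Δ·S = 161.0263.
(0,0): S=186.0000. Δ = (V_up−V_dn)/(S_up−S_dn) = (29.7012−60.8631)/(232.5000−167.4000) = -0.4787. V = [p*·29.7012 + (1−p*)·60.8631]/1.18 = 30.4522. B = V − Δ·S = 119.4862.
Root portfolio cost Δ·186+B reproduces V0=30.4522.

(0,0): Delta=-0.4787 Bond=119.4862
(1,0): Delta=0.0000 Bond=60.8631
(1,1): Delta=-0.5648 Bond=161.0263
(2,0): Delta=0.0000 Bond=71.8184
(2,1): Delta=0.0000 Bond=71.8184
(2,2): Delta=-0.6665 Bond=219.5592
(3,0): Delta=0.0000 Bond=84.7458
(3,1): Delta=0.0000 Bond=84.7458
(3,2): Delta=0.0000 Bond=84.7458
(3,3): Delta=-0.7865 Bond=302.6634
V0=30.4522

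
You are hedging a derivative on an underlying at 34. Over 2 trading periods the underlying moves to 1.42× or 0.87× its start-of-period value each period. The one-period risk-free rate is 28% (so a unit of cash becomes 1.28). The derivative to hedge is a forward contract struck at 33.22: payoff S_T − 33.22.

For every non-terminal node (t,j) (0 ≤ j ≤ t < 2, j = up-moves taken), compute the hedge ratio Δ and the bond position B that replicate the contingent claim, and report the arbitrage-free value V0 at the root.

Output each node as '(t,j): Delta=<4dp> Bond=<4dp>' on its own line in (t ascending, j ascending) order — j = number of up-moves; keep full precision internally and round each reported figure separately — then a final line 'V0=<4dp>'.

The replicating-portfolio and risk-neutral prices coincide; use p* = (1.28−0.87)/(1.42−0.87) = 0.7455 for the latter.
At expiry t=2: V(2,0)=-7.4854, V(2,1)=8.7836, V(2,2)=35.3376
(1,0): S=29.5800. Δ = (V_up−V_dn)/(S_up−S_dn) = (8.7836−-7.4854)/(42.0036−25.7346) = 1.0000. V = [p*·8.7836 + (1−p*)·-7.4854]/1.28 = 3.6269. B = V − Δ·S = -25.9531.
(1,1): S=48.2800. Δ = (V_up−V_dn)/(S_up−S_dn) = (35.3376−8.7836)/(68.5576−42.0036) = 1.0000. V = [p*·35.3376 + (1−p*)·8.7836]/1.28 = 22.3269. B = V − Δ·S = -25.9531.
(0,0): S=34.0000. Δ = (V_up−V_dn)/(S_up−S_dn) = (22.3269−3.6269)/(48.2800−29.5800) = 1.0000. V = [p*·22.3269 + (1−p*)·3.6269]/1.28 = 13.7241. B = V − Δ·S = -20.2759.
Each (Δ,B) replicates both successor values, so the strategy is self-financing and V0 is arbitrage-free.

(0,0): Delta=1.0000 Bond=-20.2759
(1,0): Delta=1.0000 Bond=-25.9531
(1,1): Delta=1.0000 Bond=-25.9531
V0=13.7241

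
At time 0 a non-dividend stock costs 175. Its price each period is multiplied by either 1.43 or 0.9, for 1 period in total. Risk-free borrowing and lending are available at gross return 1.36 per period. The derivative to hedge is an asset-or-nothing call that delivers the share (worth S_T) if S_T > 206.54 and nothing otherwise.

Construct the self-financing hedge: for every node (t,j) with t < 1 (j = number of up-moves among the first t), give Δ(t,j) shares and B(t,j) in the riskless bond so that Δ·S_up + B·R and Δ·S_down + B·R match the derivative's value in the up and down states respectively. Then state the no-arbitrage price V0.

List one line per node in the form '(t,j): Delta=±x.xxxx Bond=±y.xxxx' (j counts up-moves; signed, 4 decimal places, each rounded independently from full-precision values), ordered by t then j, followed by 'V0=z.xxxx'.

(0,0): Delta=2.6981 Bond=-312.4653
V0=159.7045

Since d<R<u, set p* = (R−d)/(u−d) = 0.8679; price each node as the discounted p*-expectation of its children.
At expiry t=1: V(1,0)=0.0000, V(1,1)=250.2500
(0,0): S=175.0000. Δ = (V_up−V_dn)/(S_up−S_dn) = (250.2500−0.0000)/(250.2500−157.5000) = 2.6981. V = [p*·250.2500 + (1−p*)·0.0000]/1.36 = 159.7045. B = V − Δ·S = -312.4653.
Self-financing check: at every node Δ·S+B equals the discounted successor values.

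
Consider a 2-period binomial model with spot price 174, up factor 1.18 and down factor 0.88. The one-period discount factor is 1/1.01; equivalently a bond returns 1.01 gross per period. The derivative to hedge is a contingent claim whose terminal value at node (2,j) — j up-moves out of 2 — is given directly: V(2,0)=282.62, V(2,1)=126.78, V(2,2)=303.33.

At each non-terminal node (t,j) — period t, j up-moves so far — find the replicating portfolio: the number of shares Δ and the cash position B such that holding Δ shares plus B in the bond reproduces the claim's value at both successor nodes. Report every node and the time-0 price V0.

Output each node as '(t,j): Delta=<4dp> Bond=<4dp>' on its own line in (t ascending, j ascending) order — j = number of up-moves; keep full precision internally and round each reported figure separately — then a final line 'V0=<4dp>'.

(0,0): Delta=-0.2239 Bond=244.7950
(1,0): Delta=-3.3925 Bond=732.4264
(1,1): Delta=2.8663 Bond=-387.2277
V0=205.8368

Risk-neutral probability p* = (R−d)/(u−d) = (1.01−0.88)/(1.18−0.88) = 0.4333.
At expiry t=2: V(2,0)=282.6200, V(2,1)=126.7800, V(2,2)=303.3300
  t=1,j=0: stock 153.1200 → up 180.6816 (V=126.7800), down 134.7456 (V=282.6200). Price 212.9597; hedge Δ=-3.3925, bond B=732.4264.
  t=1,j=1: stock 205.3200 → up 242.2776 (V=303.3300), down 180.6816 (V=126.7800). Price 201.2723; hedge Δ=2.8663, bond B=-387.2277.
  t=0,j=0: stock 174.0000 → up 205.3200 (V=201.2723), down 153.1200 (V=212.9597). Price 205.8368; hedge Δ=-0.2239, bond B=244.7950.
Check: Δ(0,0)·S0 + B(0,0) = 205.8368 = V0.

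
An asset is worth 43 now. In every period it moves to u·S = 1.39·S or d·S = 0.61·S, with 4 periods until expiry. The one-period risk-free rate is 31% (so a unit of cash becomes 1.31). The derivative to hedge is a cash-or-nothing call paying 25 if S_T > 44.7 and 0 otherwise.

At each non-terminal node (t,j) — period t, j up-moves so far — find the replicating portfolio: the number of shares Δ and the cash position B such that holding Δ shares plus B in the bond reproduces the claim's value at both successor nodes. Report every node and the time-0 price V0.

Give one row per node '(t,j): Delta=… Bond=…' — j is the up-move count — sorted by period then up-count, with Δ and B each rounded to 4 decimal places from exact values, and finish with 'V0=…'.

(0,0): Delta=0.0822 Bond=4.4905
(1,0): Delta=0.5735 Bond=-7.0044
(1,1): Delta=0.0575 Bond=7.3554
(2,0): Delta=0.0000 Bond=0.0000
(2,1): Delta=0.6022 Bond=-10.2244
(2,2): Delta=0.0302 Bond=11.9053
(3,0): Delta=0.0000 Bond=0.0000
(3,1): Delta=0.0000 Bond=0.0000
(3,2): Delta=0.6324 Bond=-14.9246
(3,3): Delta=0.0000 Bond=19.0840
V0=8.0236

Risk-neutral probability p* = (R−d)/(u−d) = (1.31−0.61)/(1.39−0.61) = 0.8974.
Terminal values V(4,·): V(4,0)=0.0000, V(4,1)=0.0000, V(4,2)=0.0000, V(4,3)=25.0000, V(4,4)=25.0000
Node (3,0) S=9.7602: V=(p*·0.0000+(1−p*)·0.0000)/1.31=0.0000; Δ=(0.0000−0.0000)/(13.5667−5.9537)=0.0000; B=V−Δ·S=0.0000
Node (3,1) S=22.2404: V=(p*·0.0000+(1−p*)·0.0000)/1.31=0.0000; Δ=(0.0000−0.0000)/(30.9142−13.5667)=0.0000; B=V−Δ·S=0.0000
Node (3,2) S=50.6790: V=(p*·25.0000+(1−p*)·0.0000)/1.31=17.1266; Δ=(25.0000−0.0000)/(70.4438−30.9142)=0.6324; B=V−Δ·S=-14.9246
Node (3,3) S=115.4816: V=(p*·25.0000+(1−p*)·25.0000)/1.31=19.0840; Δ=(25.0000−25.0000)/(160.5194−70.4438)=0.0000; B=V−Δ·S=19.0840
Node (2,0) S=16.0003: V=(p*·0.0000+(1−p*)·0.0000)/1.31=0.0000; Δ=(0.0000−0.0000)/(22.2404−9.7602)=0.0000; B=V−Δ·S=0.0000
Node (2,1) S=36.4597: V=(p*·17.1266+(1−p*)·0.0000)/1.31=11.7329; Δ=(17.1266−0.0000)/(50.6790−22.2404)=0.6022; B=V−Δ·S=-10.2244
Node (2,2) S=83.0803: V=(p*·19.0840+(1−p*)·17.1266)/1.31=14.4147; Δ=(19.0840−17.1266)/(115.4816−50.6790)=0.0302; B=V−Δ·S=11.9053
Node (1,0) S=26.2300: V=(p*·11.7329+(1−p*)·0.0000)/1.31=8.0378; Δ=(11.7329−0.0000)/(36.4597−16.0003)=0.5735; B=V−Δ·S=-7.0044
Node (1,1) S=59.7700: V=(p*·14.4147+(1−p*)·11.7329)/1.31=10.7936; Δ=(14.4147−11.7329)/(83.0803−36.4597)=0.0575; B=V−Δ·S=7.3554
Node (0,0) S=43.0000: V=(p*·10.7936+(1−p*)·8.0378)/1.31=8.0236; Δ=(10.7936−8.0378)/(59.7700−26.2300)=0.0822; B=V−Δ·S=4.4905
Self-financing check: at every node Δ·S+B equals the discounted successor values.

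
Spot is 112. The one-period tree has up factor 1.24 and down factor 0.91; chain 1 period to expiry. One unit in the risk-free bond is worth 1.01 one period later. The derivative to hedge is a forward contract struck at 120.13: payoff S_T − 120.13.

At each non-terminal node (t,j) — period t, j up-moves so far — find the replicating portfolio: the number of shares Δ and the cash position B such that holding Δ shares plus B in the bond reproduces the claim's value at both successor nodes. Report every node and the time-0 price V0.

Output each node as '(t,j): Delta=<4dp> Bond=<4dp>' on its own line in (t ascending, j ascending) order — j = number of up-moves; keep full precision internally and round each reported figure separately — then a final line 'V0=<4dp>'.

(0,0): Delta=1.0000 Bond=-118.9406
V0=-6.9406

Under the risk-neutral measure, an up-move has probability p* = (R−d)/(u−d) = 0.3030 and values discount at R = 1.01.
Terminal values V(1,·): V(1,0)=-18.2100, V(1,1)=18.7500
Node (0,0) S=112.0000: V=(p*·18.7500+(1−p*)·-18.2100)/1.01=-6.9406; Δ=(18.7500−-18.2100)/(138.8800−101.9200)=1.0000; B=V−Δ·S=-118.9406
Self-financing check: at every node Δ·S+B equals the discounted successor values.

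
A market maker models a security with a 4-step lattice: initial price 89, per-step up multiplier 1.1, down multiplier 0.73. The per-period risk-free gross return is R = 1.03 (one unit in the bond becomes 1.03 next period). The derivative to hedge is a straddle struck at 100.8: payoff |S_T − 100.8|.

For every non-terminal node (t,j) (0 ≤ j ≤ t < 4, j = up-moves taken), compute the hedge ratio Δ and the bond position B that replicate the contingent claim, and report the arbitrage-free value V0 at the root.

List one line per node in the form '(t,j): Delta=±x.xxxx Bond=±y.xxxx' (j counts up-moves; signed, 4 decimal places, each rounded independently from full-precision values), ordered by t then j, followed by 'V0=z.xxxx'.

The replicating-portfolio and risk-neutral prices coincide; use p* = (1.03−0.73)/(1.1−0.73) = 0.8108 for the latter.
Terminal payoffs: V(4,0)=75.5256, V(4,1)=62.7152, V(4,2)=43.4120, V(4,3)=14.3249, V(4,4)=29.5049
Node (3,0) S=34.6225: V=(p*·62.7152+(1−p*)·75.5256)/1.03=63.2416; Δ=(62.7152−75.5256)/(38.0848−25.2744)=-1.0000; B=V−Δ·S=97.8641
Node (3,1) S=52.1709: V=(p*·43.4120+(1−p*)·62.7152)/1.03=45.6932; Δ=(43.4120−62.7152)/(57.3880−38.0848)=-1.0000; B=V−Δ·S=97.8641
Node (3,2) S=78.6137: V=(p*·14.3249+(1−p*)·43.4120)/1.03=19.2504; Δ=(14.3249−43.4120)/(86.4751−57.3880)=-1.0000; B=V−Δ·S=97.8641
Node (3,3) S=118.4590: V=(p*·29.5049+(1−p*)·14.3249)/1.03=25.8573; Δ=(29.5049−14.3249)/(130.3049−86.4751)=0.3463; B=V−Δ·S=-15.1697
Node (2,0) S=47.4281: V=(p*·45.6932+(1−p*)·63.2416)/1.03=47.5856; Δ=(45.6932−63.2416)/(52.1709−34.6225)=-1.0000; B=V−Δ·S=95.0137
Node (2,1) S=71.4670: V=(p*·19.2504+(1−p*)·45.6932)/1.03=23.5467; Δ=(19.2504−45.6932)/(78.6137−52.1709)=-1.0000; B=V−Δ·S=95.0137
Node (2,2) S=107.6900: V=(p*·25.8573+(1−p*)·19.2504)/1.03=23.8906; Δ=(25.8573−19.2504)/(118.4590−78.6137)=0.1658; B=V−Δ·S=6.0341
Node (1,0) S=64.9700: V=(p*·23.5467+(1−p*)·47.5856)/1.03=27.2763; Δ=(23.5467−47.5856)/(71.4670−47.4281)=-1.0000; B=V−Δ·S=92.2463
Node (1,1) S=97.9000: V=(p*·23.8906+(1−p*)·23.5467)/1.03=23.1316; Δ=(23.8906−23.5467)/(107.6900−71.4670)=0.0095; B=V−Δ·S=22.2020
Node (0,0) S=89.0000: V=(p*·23.1316+(1−p*)·27.2763)/1.03=23.2192; Δ=(23.1316−27.2763)/(97.9000−64.9700)=-0.1259; B=V−Δ·S=34.4210
Check: Δ(0,0)·S0 + B(0,0) = 23.2192 = V0.

(0,0): Delta=-0.1259 Bond=34.4210
(1,0): Delta=-1.0000 Bond=92.2463
(1,1): Delta=0.0095 Bond=22.2020
(2,0): Delta=-1.0000 Bond=95.0137
(2,1): Delta=-1.0000 Bond=95.0137
(2,2): Delta=0.1658 Bond=6.0341
(3,0): Delta=-1.0000 Bond=97.8641
(3,1): Delta=-1.0000 Bond=97.8641
(3,2): Delta=-1.0000 Bond=97.8641
(3,3): Delta=0.3463 Bond=-15.1697
V0=23.2192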